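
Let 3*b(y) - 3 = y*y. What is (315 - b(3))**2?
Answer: 96721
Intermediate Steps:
b(y) = 1 + y**2/3 (b(y) = 1 + (y*y)/3 = 1 + y**2/3)
(315 - b(3))**2 = (315 - (1 + (1/3)*3**2))**2 = (315 - (1 + (1/3)*9))**2 = (315 - (1 + 3))**2 = (315 - 1*4)**2 = (315 - 4)**2 = 311**2 = 96721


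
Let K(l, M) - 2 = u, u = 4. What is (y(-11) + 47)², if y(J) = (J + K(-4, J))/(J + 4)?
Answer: 111556/49 ≈ 2276.7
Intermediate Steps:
K(l, M) = 6 (K(l, M) = 2 + 4 = 6)
y(J) = (6 + J)/(4 + J) (y(J) = (J + 6)/(J + 4) = (6 + J)/(4 + J))
(y(-11) + 47)² = ((6 - 11)/(4 - 11) + 47)² = (-5/(-7) + 47)² = (-⅐*(-5) + 47)² = (5/7 + 47)² = (334/7)² = 111556/49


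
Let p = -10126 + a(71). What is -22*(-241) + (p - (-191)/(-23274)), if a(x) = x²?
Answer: 5050267/23274 ≈ 216.99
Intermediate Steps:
p = -5085 (p = -10126 + 71² = -10126 + 5041 = -5085)
-22*(-241) + (p - (-191)/(-23274)) = -22*(-241) + (-5085 - (-191)/(-23274)) = 5302 + (-5085 - (-191)*(-1)/23274) = 5302 + (-5085 - 1*191/23274) = 5302 + (-5085 - 191/23274) = 5302 - 118348481/23274 = 5050267/23274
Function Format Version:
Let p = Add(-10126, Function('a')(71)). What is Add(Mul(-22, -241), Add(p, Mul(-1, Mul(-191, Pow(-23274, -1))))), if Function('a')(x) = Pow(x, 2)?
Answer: Rational(5050267, 23274) ≈ 216.99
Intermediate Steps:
p = -5085 (p = Add(-10126, Pow(71, 2)) = Add(-10126, 5041) = -5085)
Add(Mul(-22, -241), Add(p, Mul(-1, Mul(-191, Pow(-23274, -1))))) = Add(Mul(-22, -241), Add(-5085, Mul(-1, Mul(-191, Pow(-23274, -1))))) = Add(5302, Add(-5085, Mul(-1, Mul(-191, Rational(-1, 23274))))) = Add(5302, Add(-5085, Mul(-1, Rational(191, 23274)))) = Add(5302, Add(-5085, Rational(-191, 23274))) = Add(5302, Rational(-118348481, 23274)) = Rational(5050267, 23274)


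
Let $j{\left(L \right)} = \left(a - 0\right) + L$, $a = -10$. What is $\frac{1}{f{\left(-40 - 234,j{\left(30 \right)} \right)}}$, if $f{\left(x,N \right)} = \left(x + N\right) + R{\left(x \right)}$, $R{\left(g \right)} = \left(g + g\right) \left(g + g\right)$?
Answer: $\frac{1}{300050} \approx 3.3328 \cdot 10^{-6}$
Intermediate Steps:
$R{\left(g \right)} = 4 g^{2}$ ($R{\left(g \right)} = 2 g 2 g = 4 g^{2}$)
$j{\left(L \right)} = -10 + L$ ($j{\left(L \right)} = \left(-10 - 0\right) + L = \left(-10 + 0\right) + L = -10 + L$)
$f{\left(x,N \right)} = N + x + 4 x^{2}$ ($f{\left(x,N \right)} = \left(x + N\right) + 4 x^{2} = \left(N + x\right) + 4 x^{2} = N + x + 4 x^{2}$)
$\frac{1}{f{\left(-40 - 234,j{\left(30 \right)} \right)}} = \frac{1}{\left(-10 + 30\right) - 274 + 4 \left(-40 - 234\right)^{2}} = \frac{1}{20 - 274 + 4 \left(-40 - 234\right)^{2}} = \frac{1}{20 - 274 + 4 \left(-274\right)^{2}} = \frac{1}{20 - 274 + 4 \cdot 75076} = \frac{1}{20 - 274 + 300304} = \frac{1}{300050}$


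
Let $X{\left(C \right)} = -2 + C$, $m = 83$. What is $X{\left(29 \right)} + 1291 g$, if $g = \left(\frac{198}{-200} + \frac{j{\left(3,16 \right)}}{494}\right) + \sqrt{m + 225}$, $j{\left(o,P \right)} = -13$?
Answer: $- \frac{2441621}{1900} + 2582 \sqrt{77} \approx 21372.0$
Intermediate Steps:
$g = - \frac{1931}{1900} + 2 \sqrt{77}$ ($g = \left(\frac{198}{-200} - \frac{13}{494}\right) + \sqrt{83 + 225} = \left(198 \left(- \frac{1}{200}\right) - \frac{1}{38}\right) + \sqrt{308} = \left(- \frac{99}{100} - \frac{1}{38}\right) + 2 \sqrt{77} = - \frac{1931}{1900} + 2 \sqrt{77} \approx 16.534$)
$X{\left(29 \right)} + 1291 g = \left(-2 + 29\right) + 1291 \left(- \frac{1931}{1900} + 2 \sqrt{77}\right) = 27 - \left(\frac{2492921}{1900} - 2582 \sqrt{77}\right) = - \frac{2441621}{1900} + 2582 \sqrt{77}$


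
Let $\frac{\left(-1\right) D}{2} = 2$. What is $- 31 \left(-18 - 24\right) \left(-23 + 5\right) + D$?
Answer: $-23440$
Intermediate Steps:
$D = -4$ ($D = \left(-2\right) 2 = -4$)
$- 31 \left(-18 - 24\right) \left(-23 + 5\right) + D = - 31 \left(-18 - 24\right) \left(-23 + 5\right) - 4 = - 31 \left(\left(-42\right) \left(-18\right)\right) - 4 = \left(-31\right) 756 - 4 = -23436 - 4 = -23440$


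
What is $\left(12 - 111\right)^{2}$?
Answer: $9801$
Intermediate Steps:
$\left(12 - 111\right)^{2} = \left(-99\right)^{2} = 9801$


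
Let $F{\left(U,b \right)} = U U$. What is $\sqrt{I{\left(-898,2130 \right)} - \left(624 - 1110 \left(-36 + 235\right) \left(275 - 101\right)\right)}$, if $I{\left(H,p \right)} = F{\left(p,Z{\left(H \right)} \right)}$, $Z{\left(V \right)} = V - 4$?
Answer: $64 \sqrt{10491} \approx 6555.2$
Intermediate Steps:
$Z{\left(V \right)} = -4 + V$ ($Z{\left(V \right)} = V - 4 = -4 + V$)
$F{\left(U,b \right)} = U^{2}$
$I{\left(H,p \right)} = p^{2}$
$\sqrt{I{\left(-898,2130 \right)} - \left(624 - 1110 \left(-36 + 235\right) \left(275 - 101\right)\right)} = \sqrt{2130^{2} - \left(624 - 1110 \left(-36 + 235\right) \left(275 - 101\right)\right)} = \sqrt{4536900 - \left(624 - 1110 \cdot 199 \cdot 174\right)} = \sqrt{4536900 + \left(-624 + 1110 \cdot 34626\right)} = \sqrt{4536900 + \left(-624 + 38434860\right)} = \sqrt{4536900 + 38434236} = \sqrt{42971136} = 64 \sqrt{10491}$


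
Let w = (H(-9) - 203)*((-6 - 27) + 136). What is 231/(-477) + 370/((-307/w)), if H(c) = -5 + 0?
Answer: 1260350281/48813 ≈ 25820.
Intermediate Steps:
H(c) = -5
w = -21424 (w = (-5 - 203)*((-6 - 27) + 136) = -208*(-33 + 136) = -208*103 = -21424)
231/(-477) + 370/((-307/w)) = 231/(-477) + 370/((-307/(-21424))) = 231*(-1/477) + 370/((-307*(-1/21424))) = -77/159 + 370/(307/21424) = -77/159 + 370*(21424/307) = -77/159 + 7926880/307 = 1260350281/48813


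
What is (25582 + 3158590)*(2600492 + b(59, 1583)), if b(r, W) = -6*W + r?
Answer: 8250358413116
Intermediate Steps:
b(r, W) = r - 6*W
(25582 + 3158590)*(2600492 + b(59, 1583)) = (25582 + 3158590)*(2600492 + (59 - 6*1583)) = 3184172*(2600492 + (59 - 9498)) = 3184172*(2600492 - 9439) = 3184172*2591053 = 8250358413116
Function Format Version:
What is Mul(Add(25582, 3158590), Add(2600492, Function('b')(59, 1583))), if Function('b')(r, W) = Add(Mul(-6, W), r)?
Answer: 8250358413116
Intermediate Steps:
Function('b')(r, W) = Add(r, Mul(-6, W))
Mul(Add(25582, 3158590), Add(2600492, Function('b')(59, 1583))) = Mul(Add(25582, 3158590), Add(2600492, Add(59, Mul(-6, 1583)))) = Mul(3184172, Add(2600492, Add(59, -9498))) = Mul(3184172, Add(2600492, -9439)) = Mul(3184172, 2591053) = 8250358413116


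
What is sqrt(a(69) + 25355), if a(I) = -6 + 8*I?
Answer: sqrt(25901) ≈ 160.94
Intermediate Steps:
sqrt(a(69) + 25355) = sqrt((-6 + 8*69) + 25355) = sqrt((-6 + 552) + 25355) = sqrt(546 + 25355) = sqrt(25901)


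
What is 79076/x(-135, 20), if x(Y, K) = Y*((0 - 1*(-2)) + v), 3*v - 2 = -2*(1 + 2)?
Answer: -39538/45 ≈ -878.62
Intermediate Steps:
v = -4/3 (v = 2/3 + (-2*(1 + 2))/3 = 2/3 + (-2*3)/3 = 2/3 + (1/3)*(-6) = 2/3 - 2 = -4/3 ≈ -1.3333)
x(Y, K) = 2*Y/3 (x(Y, K) = Y*((0 - 1*(-2)) - 4/3) = Y*((0 + 2) - 4/3) = Y*(2 - 4/3) = Y*(2/3) = 2*Y/3)
79076/x(-135, 20) = 79076/(((2/3)*(-135))) = 79076/(-90) = 79076*(-1/90) = -39538/45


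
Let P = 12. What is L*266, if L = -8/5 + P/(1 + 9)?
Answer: -532/5 ≈ -106.40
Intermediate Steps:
L = -2/5 (L = -8/5 + 12/(1 + 9) = -8*1/5 + 12/10 = -8/5 + 12*(1/10) = -8/5 + 6/5 = -2/5 ≈ -0.40000)
L*266 = -2/5*266 = -532/5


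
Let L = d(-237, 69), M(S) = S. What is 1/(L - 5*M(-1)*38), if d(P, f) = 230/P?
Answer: 237/44800 ≈ 0.0052902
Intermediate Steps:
L = -230/237 (L = 230/(-237) = 230*(-1/237) = -230/237 ≈ -0.97046)
1/(L - 5*M(-1)*38) = 1/(-230/237 - 5*(-1)*38) = 1/(-230/237 + 5*38) = 1/(-230/237 + 190) = 1/(44800/237) = 237/44800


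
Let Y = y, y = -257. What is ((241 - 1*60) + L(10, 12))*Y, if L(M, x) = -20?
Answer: -41377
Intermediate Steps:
Y = -257
((241 - 1*60) + L(10, 12))*Y = ((241 - 1*60) - 20)*(-257) = ((241 - 60) - 20)*(-257) = (181 - 20)*(-257) = 161*(-257) = -41377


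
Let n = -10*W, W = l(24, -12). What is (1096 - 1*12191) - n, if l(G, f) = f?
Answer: -11215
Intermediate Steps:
W = -12
n = 120 (n = -10*(-12) = 120)
(1096 - 1*12191) - n = (1096 - 1*12191) - 1*120 = (1096 - 12191) - 120 = -11095 - 120 = -11215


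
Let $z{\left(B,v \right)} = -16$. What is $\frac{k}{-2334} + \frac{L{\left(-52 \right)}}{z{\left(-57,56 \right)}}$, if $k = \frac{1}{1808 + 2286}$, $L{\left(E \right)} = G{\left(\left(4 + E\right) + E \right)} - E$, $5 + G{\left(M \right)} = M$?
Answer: $\frac{126608993}{38221584} \approx 3.3125$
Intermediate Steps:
$G{\left(M \right)} = -5 + M$
$L{\left(E \right)} = -1 + E$ ($L{\left(E \right)} = \left(-5 + \left(\left(4 + E\right) + E\right)\right) - E = \left(-5 + \left(4 + 2 E\right)\right) - E = \left(-1 + 2 E\right) - E = -1 + E$)
$k = \frac{1}{4094} \approx 0.00024426$
$\frac{k}{-2334} + \frac{L{\left(-52 \right)}}{z{\left(-57,56 \right)}} = \frac{1}{4094 \left(-2334\right)} + \frac{-1 - 52}{-16} = \frac{1}{4094} \left(- \frac{1}{2334}\right) - - \frac{53}{16} = - \frac{1}{9555396} + \frac{53}{16} = \frac{126608993}{38221584}$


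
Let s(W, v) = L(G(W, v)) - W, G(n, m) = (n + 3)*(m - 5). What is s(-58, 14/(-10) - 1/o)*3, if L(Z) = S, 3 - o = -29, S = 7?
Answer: 195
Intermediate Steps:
o = 32 (o = 3 - 1*(-29) = 3 + 29 = 32)
G(n, m) = (-5 + m)*(3 + n) (G(n, m) = (3 + n)*(-5 + m) = (-5 + m)*(3 + n))
L(Z) = 7
s(W, v) = 7 - W
s(-58, 14/(-10) - 1/o)*3 = (7 - 1*(-58))*3 = (7 + 58)*3 = 65*3 = 195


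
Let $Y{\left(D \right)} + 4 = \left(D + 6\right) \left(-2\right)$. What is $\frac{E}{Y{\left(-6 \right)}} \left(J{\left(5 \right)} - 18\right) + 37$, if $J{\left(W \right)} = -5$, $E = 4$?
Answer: $60$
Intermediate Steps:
$Y{\left(D \right)} = -16 - 2 D$ ($Y{\left(D \right)} = -4 + \left(D + 6\right) \left(-2\right) = -4 + \left(6 + D\right) \left(-2\right) = -4 - \left(12 + 2 D\right) = -16 - 2 D$)
$\frac{E}{Y{\left(-6 \right)}} \left(J{\left(5 \right)} - 18\right) + 37 = \frac{4}{-16 - -12} \left(-5 - 18\right) + 37 = \frac{4}{-16 + 12} \left(-23\right) + 37 = \frac{4}{-4} \left(-23\right) + 37 = 4 \left(- \frac{1}{4}\right) \left(-23\right) + 37 = \left(-1\right) \left(-23\right) + 37 = 23 + 37 = 60$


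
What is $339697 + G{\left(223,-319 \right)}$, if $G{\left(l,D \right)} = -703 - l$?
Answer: $338771$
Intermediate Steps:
$339697 + G{\left(223,-319 \right)} = 339697 - 926 = 338771$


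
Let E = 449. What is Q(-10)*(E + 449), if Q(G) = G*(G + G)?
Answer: 179600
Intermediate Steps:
Q(G) = 2*G² (Q(G) = G*(2*G) = 2*G²)
Q(-10)*(E + 449) = (2*(-10)²)*(449 + 449) = (2*100)*898 = 200*898 = 179600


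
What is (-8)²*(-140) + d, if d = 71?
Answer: -8889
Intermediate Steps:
(-8)²*(-140) + d = (-8)²*(-140) + 71 = 64*(-140) + 71 = -8960 + 71 = -8889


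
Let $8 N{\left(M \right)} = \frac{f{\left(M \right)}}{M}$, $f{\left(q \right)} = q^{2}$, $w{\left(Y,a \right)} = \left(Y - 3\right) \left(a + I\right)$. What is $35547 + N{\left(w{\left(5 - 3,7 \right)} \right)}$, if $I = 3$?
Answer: $\frac{142183}{4} \approx 35546.0$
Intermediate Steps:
$w{\left(Y,a \right)} = \left(-3 + Y\right) \left(3 + a\right)$ ($w{\left(Y,a \right)} = \left(Y - 3\right) \left(a + 3\right) = \left(-3 + Y\right) \left(3 + a\right)$)
$N{\left(M \right)} = \frac{M}{8}$ ($N{\left(M \right)} = \frac{M^{2} \frac{1}{M}}{8} = \frac{M}{8}$)
$35547 + N{\left(w{\left(5 - 3,7 \right)} \right)} = 35547 + \frac{-9 - 21 + 3 \left(5 - 3\right) + \left(5 - 3\right) 7}{8} = 35547 + \frac{-9 - 21 + 3 \cdot 2 + 2 \cdot 7}{8} = 35547 + \frac{-9 - 21 + 6 + 14}{8} = 35547 + \frac{1}{8} \left(-10\right) = 35547 - \frac{5}{4} = \frac{142183}{4}$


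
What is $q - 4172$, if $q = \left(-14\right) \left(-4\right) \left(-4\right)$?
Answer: $-4396$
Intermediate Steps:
$q = -224$ ($q = 56 \left(-4\right) = -224$)
$q - 4172 = -224 - 4172 = -4396$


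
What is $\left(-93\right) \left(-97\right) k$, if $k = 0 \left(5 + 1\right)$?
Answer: $0$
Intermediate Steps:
$k = 0$ ($k = 0 \cdot 6 = 0$)
$\left(-93\right) \left(-97\right) k = \left(-93\right) \left(-97\right) 0 = 9021 \cdot 0 = 0$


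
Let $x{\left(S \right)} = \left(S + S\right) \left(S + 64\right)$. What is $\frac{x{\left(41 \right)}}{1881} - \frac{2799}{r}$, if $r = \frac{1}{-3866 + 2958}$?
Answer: $\frac{1593518354}{627} \approx 2.5415 \cdot 10^{6}$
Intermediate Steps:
$x{\left(S \right)} = 2 S \left(64 + S\right)$
$r = - \frac{1}{908}$ ($r = \frac{1}{-908} = - \frac{1}{908} \approx -0.0011013$)
$\frac{x{\left(41 \right)}}{1881} - \frac{2799}{r} = \frac{2 \cdot 41 \left(64 + 41\right)}{1881} - \frac{2799}{- \frac{1}{908}} = 2 \cdot 41 \cdot 105 \cdot \frac{1}{1881} - -2541492 = 8610 \cdot \frac{1}{1881} + 2541492 = \frac{2870}{627} + 2541492 = \frac{1593518354}{627}$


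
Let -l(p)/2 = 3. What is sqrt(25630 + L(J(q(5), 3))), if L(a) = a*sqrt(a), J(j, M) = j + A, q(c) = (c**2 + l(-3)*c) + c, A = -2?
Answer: sqrt(25630 - 2*I*sqrt(2)) ≈ 160.09 - 0.0088*I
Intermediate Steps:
l(p) = -6 (l(p) = -2*3 = -6)
q(c) = c**2 - 5*c (q(c) = (c**2 - 6*c) + c = c**2 - 5*c)
J(j, M) = -2 + j (J(j, M) = j - 2 = -2 + j)
L(a) = a**(3/2)
sqrt(25630 + L(J(q(5), 3))) = sqrt(25630 + (-2 + 5*(-5 + 5))**(3/2)) = sqrt(25630 + (-2 + 5*0)**(3/2)) = sqrt(25630 + (-2 + 0)**(3/2)) = sqrt(25630 + (-2)**(3/2)) = sqrt(25630 - 2*I*sqrt(2))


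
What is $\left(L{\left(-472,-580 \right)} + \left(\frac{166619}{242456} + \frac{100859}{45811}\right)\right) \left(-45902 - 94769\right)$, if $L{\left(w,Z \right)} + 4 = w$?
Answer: $\frac{739214487221672713}{11107151816} \approx 6.6553 \cdot 10^{7}$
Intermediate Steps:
$L{\left(w,Z \right)} = -4 + w$
$\left(L{\left(-472,-580 \right)} + \left(\frac{166619}{242456} + \frac{100859}{45811}\right)\right) \left(-45902 - 94769\right) = \left(\left(-4 - 472\right) + \left(\frac{166619}{242456} + \frac{100859}{45811}\right)\right) \left(-45902 - 94769\right) = \left(-476 + \left(166619 \cdot \frac{1}{242456} + 100859 \cdot \frac{1}{45811}\right)\right) \left(-140671\right) = \left(-476 + \left(\frac{166619}{242456} + \frac{100859}{45811}\right)\right) \left(-140671\right) = \left(-476 + \frac{32086852713}{11107151816}\right) \left(-140671\right) = \left(- \frac{5254917411703}{11107151816}\right) \left(-140671\right) = \frac{739214487221672713}{11107151816}$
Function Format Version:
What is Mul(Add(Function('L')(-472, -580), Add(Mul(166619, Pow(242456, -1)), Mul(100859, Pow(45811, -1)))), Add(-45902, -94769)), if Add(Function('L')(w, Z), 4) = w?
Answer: Rational(739214487221672713, 11107151816) ≈ 6.6553e+7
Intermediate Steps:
Function('L')(w, Z) = Add(-4, w)
Mul(Add(Function('L')(-472, -580), Add(Mul(166619, Pow(242456, -1)), Mul(100859, Pow(45811, -1)))), Add(-45902, -94769)) = Mul(Add(Add(-4, -472), Add(Mul(166619, Pow(242456, -1)), Mul(100859, Pow(45811, -1)))), Add(-45902, -94769)) = Mul(Add(-476, Add(Mul(166619, Rational(1, 242456)), Mul(100859, Rational(1, 45811)))), -140671) = Mul(Add(-476, Add(Rational(166619, 242456), Rational(100859, 45811))), -140671) = Mul(Add(-476, Rational(32086852713, 11107151816)), -140671) = Mul(Rational(-5254917411703, 11107151816), -140671) = Rational(739214487221672713, 11107151816)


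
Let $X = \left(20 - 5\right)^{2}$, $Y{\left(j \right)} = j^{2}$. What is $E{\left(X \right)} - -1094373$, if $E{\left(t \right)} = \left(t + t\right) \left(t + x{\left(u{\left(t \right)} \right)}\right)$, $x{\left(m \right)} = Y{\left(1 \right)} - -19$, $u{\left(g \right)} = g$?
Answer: $1204623$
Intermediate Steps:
$x{\left(m \right)} = 20$ ($x{\left(m \right)} = 1^{2} - -19 = 1 + 19 = 20$)
$X = 225$ ($X = 15^{2} = 225$)
$E{\left(t \right)} = 2 t \left(20 + t\right)$ ($E{\left(t \right)} = \left(t + t\right) \left(t + 20\right) = 2 t \left(20 + t\right)$)
$E{\left(X \right)} - -1094373 = 2 \cdot 225 \left(20 + 225\right) - -1094373 = 2 \cdot 225 \cdot 245 + 1094373 = 110250 + 1094373 = 1204623$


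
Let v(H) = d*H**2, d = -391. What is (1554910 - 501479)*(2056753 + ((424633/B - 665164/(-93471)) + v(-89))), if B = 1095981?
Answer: -37423502640253447791187/34147480017 ≈ -1.0959e+12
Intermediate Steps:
v(H) = -391*H**2
(1554910 - 501479)*(2056753 + ((424633/B - 665164/(-93471)) + v(-89))) = (1554910 - 501479)*(2056753 + ((424633/1095981 - 665164/(-93471)) - 391*(-89)**2)) = 1053431*(2056753 + ((424633*(1/1095981) - 665164*(-1/93471)) - 391*7921)) = 1053431*(2056753 + ((424633/1095981 + 665164/93471) - 3097111)) = 1053431*(2056753 + (256232659009/34147480017 - 3097111)) = 1053431*(2056753 - 105758279750271878/34147480017) = 1053431*(-35525347782867077/34147480017) = -37423502640253447791187/34147480017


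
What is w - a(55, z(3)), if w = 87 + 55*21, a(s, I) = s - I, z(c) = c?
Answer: 1190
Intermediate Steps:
w = 1242 (w = 87 + 1155 = 1242)
w - a(55, z(3)) = 1242 - (55 - 1*3) = 1242 - (55 - 3) = 1242 - 1*52 = 1242 - 52 = 1190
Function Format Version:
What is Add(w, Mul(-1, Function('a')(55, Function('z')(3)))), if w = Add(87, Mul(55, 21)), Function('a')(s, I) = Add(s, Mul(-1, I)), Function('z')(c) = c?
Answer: 1190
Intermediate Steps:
w = 1242 (w = Add(87, 1155) = 1242)
Add(w, Mul(-1, Function('a')(55, Function('z')(3)))) = Add(1242, Mul(-1, Add(55, Mul(-1, 3)))) = Add(1242, Mul(-1, Add(55, -3))) = Add(1242, Mul(-1, 52)) = Add(1242, -52) = 1190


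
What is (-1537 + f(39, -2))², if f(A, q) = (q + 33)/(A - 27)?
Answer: 339038569/144 ≈ 2.3544e+6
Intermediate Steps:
f(A, q) = (33 + q)/(-27 + A)
(-1537 + f(39, -2))² = (-1537 + (33 - 2)/(-27 + 39))² = (-1537 + 31/12)² = (-18413/12)² = 339038569/144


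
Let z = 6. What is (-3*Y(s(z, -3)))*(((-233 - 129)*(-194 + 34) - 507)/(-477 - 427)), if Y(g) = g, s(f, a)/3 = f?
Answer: 1550151/452 ≈ 3429.5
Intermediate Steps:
s(f, a) = 3*f
(-3*Y(s(z, -3)))*(((-233 - 129)*(-194 + 34) - 507)/(-477 - 427)) = (-9*6)*(((-233 - 129)*(-194 + 34) - 507)/(-477 - 427)) = (-3*18)*((-362*(-160) - 507)/(-904)) = -54*(57920 - 507)*(-1)/904 = -3100302*(-1)/904 = -54*(-57413/904) = 1550151/452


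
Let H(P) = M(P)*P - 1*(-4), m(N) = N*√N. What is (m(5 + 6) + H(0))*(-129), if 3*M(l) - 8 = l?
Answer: -516 - 1419*√11 ≈ -5222.3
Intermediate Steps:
M(l) = 8/3 + l/3
m(N) = N^(3/2)
H(P) = 4 + P*(8/3 + P/3) (H(P) = (8/3 + P/3)*P - 1*(-4) = P*(8/3 + P/3) + 4 = 4 + P*(8/3 + P/3))
(m(5 + 6) + H(0))*(-129) = ((5 + 6)^(3/2) + (4 + (⅓)*0*(8 + 0)))*(-129) = (11^(3/2) + (4 + (⅓)*0*8))*(-129) = (11*√11 + (4 + 0))*(-129) = (11*√11 + 4)*(-129) = (4 + 11*√11)*(-129) = -516 - 1419*√11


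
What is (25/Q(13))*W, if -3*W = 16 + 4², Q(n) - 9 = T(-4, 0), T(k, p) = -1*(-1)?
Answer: -80/3 ≈ -26.667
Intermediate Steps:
T(k, p) = 1
Q(n) = 10 (Q(n) = 9 + 1 = 10)
W = -32/3 (W = -(16 + 4²)/3 = -(16 + 16)/3 = -⅓*32 = -32/3 ≈ -10.667)
(25/Q(13))*W = (25/10)*(-32/3) = (25*(⅒))*(-32/3) = (5/2)*(-32/3) = -80/3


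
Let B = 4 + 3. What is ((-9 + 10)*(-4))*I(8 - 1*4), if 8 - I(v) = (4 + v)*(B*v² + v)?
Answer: 3680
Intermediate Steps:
B = 7
I(v) = 8 - (4 + v)*(v + 7*v²) (I(v) = 8 - (4 + v)*(7*v² + v) = 8 - (4 + v)*(v + 7*v²))
((-9 + 10)*(-4))*I(8 - 1*4) = ((-9 + 10)*(-4))*(8 - 29*(8 - 1*4)² - 7*(8 - 1*4)³ - 4*(8 - 1*4)) = (1*(-4))*(8 - 29*(8 - 4)² - 7*(8 - 4)³ - 4*(8 - 4)) = -4*(8 - 29*4² - 7*4³ - 4*4) = -4*(8 - 29*16 - 7*64 - 16) = -4*(8 - 464 - 448 - 16) = -4*(-920) = 3680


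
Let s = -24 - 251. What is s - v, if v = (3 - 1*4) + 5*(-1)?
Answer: -269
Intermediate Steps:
s = -275
v = -6 (v = (3 - 4) - 5 = -1 - 5 = -6)
s - v = -275 - 1*(-6) = -275 + 6 = -269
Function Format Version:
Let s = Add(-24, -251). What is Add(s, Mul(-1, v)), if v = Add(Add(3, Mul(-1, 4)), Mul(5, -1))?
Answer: -269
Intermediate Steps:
s = -275
v = -6 (v = Add(Add(3, -4), -5) = Add(-1, -5) = -6)
Add(s, Mul(-1, v)) = Add(-275, Mul(-1, -6)) = Add(-275, 6) = -269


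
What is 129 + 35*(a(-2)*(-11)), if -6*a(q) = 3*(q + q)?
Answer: -641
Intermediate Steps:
a(q) = -q (a(q) = -(q + q)/2 = -2*q/2 = -q)
129 + 35*(a(-2)*(-11)) = 129 + 35*(-1*(-2)*(-11)) = 129 + 35*(2*(-11)) = 129 + 35*(-22) = 129 - 770 = -641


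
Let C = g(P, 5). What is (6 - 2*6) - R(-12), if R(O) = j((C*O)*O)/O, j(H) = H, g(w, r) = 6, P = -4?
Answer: 66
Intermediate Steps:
C = 6
R(O) = 6*O (R(O) = ((6*O)*O)/O = (6*O²)/O = 6*O)
(6 - 2*6) - R(-12) = (6 - 2*6) - 6*(-12) = (6 - 12) - 1*(-72) = -6 + 72 = 66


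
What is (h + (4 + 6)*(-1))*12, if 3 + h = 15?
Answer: 24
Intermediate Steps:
h = 12 (h = -3 + 15 = 12)
(h + (4 + 6)*(-1))*12 = (12 + (4 + 6)*(-1))*12 = (12 + 10*(-1))*12 = (12 - 10)*12 = 2*12 = 24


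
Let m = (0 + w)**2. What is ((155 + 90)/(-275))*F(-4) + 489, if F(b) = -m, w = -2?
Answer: 27091/55 ≈ 492.56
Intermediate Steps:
m = 4 (m = (0 - 2)**2 = (-2)**2 = 4)
F(b) = -4 (F(b) = -1*4 = -4)
((155 + 90)/(-275))*F(-4) + 489 = ((155 + 90)/(-275))*(-4) + 489 = (245*(-1/275))*(-4) + 489 = -49/55*(-4) + 489 = 196/55 + 489 = 27091/55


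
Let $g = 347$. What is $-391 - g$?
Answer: $-738$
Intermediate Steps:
$-391 - g = -391 - 347 = -738$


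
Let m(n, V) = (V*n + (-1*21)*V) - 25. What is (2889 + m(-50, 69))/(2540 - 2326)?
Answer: -2035/214 ≈ -9.5093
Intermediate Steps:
m(n, V) = -25 - 21*V + V*n (m(n, V) = (V*n - 21*V) - 25 = (-21*V + V*n) - 25 = -25 - 21*V + V*n)
(2889 + m(-50, 69))/(2540 - 2326) = (2889 + (-25 - 21*69 + 69*(-50)))/(2540 - 2326) = (2889 + (-25 - 1449 - 3450))/214 = (2889 - 4924)*(1/214) = -2035*1/214 = -2035/214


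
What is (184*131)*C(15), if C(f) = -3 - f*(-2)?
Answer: 650808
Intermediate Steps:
C(f) = -3 + 2*f (C(f) = -3 - (-2)*f = -3 + 2*f)
(184*131)*C(15) = (184*131)*(-3 + 2*15) = 24104*(-3 + 30) = 24104*27 = 650808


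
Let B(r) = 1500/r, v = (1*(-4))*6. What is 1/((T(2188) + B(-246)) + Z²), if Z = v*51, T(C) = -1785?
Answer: 41/61351781 ≈ 6.6828e-7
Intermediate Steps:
v = -24 (v = -4*6 = -24)
Z = -1224 (Z = -24*51 = -1224)
1/((T(2188) + B(-246)) + Z²) = 1/((-1785 + 1500/(-246)) + (-1224)²) = 1/((-1785 + 1500*(-1/246)) + 1498176) = 1/((-1785 - 250/41) + 1498176) = 1/(-73435/41 + 1498176) = 1/(61351781/41) = 41/61351781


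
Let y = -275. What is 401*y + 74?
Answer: -110201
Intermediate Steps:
401*y + 74 = 401*(-275) + 74 = -110275 + 74 = -110201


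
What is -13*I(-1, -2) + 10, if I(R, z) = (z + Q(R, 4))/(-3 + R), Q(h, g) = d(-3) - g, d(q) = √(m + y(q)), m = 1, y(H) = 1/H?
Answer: -19/2 + 13*√6/12 ≈ -6.8464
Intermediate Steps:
d(q) = √(1 + 1/q)
Q(h, g) = -g + √6/3 (Q(h, g) = √((1 - 3)/(-3)) - g = √(-⅓*(-2)) - g = √(⅔) - g = √6/3 - g = -g + √6/3)
I(R, z) = (-4 + z + √6/3)/(-3 + R) (I(R, z) = (z + (-1*4 + √6/3))/(-3 + R) = (z + (-4 + √6/3))/(-3 + R) = (-4 + z + √6/3)/(-3 + R))
-13*I(-1, -2) + 10 = -13*(-4 - 2 + √6/3)/(-3 - 1) + 10 = -13*(-6 + √6/3)/(-4) + 10 = -(-13)*(-6 + √6/3)/4 + 10 = -13*(3/2 - √6/12) + 10 = (-39/2 + 13*√6/12) + 10 = -19/2 + 13*√6/12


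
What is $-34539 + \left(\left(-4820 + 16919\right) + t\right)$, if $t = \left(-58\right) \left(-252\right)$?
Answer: $-7824$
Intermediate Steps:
$t = 14616$
$-34539 + \left(\left(-4820 + 16919\right) + t\right) = -34539 + \left(\left(-4820 + 16919\right) + 14616\right) = -34539 + \left(12099 + 14616\right) = -34539 + 26715 = -7824$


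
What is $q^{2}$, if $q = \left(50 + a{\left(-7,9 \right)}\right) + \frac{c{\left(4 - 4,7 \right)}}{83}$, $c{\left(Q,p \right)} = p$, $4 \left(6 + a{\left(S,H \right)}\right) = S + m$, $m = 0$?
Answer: $\frac{197543025}{110224} \approx 1792.2$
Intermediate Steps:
$a{\left(S,H \right)} = -6 + \frac{S}{4}$ ($a{\left(S,H \right)} = -6 + \frac{S + 0}{4} = -6 + \frac{S}{4}$)
$q = \frac{14055}{332}$ ($q = \left(50 + \left(-6 + \frac{1}{4} \left(-7\right)\right)\right) + \frac{7}{83} = \left(50 - \frac{31}{4}\right) + 7 \cdot \frac{1}{83} = \left(50 - \frac{31}{4}\right) + \frac{7}{83} = \frac{169}{4} + \frac{7}{83} = \frac{14055}{332} \approx 42.334$)
$q^{2} = \left(\frac{14055}{332}\right)^{2} = \frac{197543025}{110224}$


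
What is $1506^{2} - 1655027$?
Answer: $613009$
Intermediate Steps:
$1506^{2} - 1655027 = 2268036 - 1655027 = 613009$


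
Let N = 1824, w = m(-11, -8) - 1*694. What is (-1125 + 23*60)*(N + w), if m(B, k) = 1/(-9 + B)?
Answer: 1152549/4 ≈ 2.8814e+5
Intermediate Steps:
w = -13881/20 (w = 1/(-9 - 11) - 1*694 = 1/(-20) - 694 = -1/20 - 694 = -13881/20 ≈ -694.05)
(-1125 + 23*60)*(N + w) = (-1125 + 23*60)*(1824 - 13881/20) = (-1125 + 1380)*(22599/20) = 255*(22599/20) = 1152549/4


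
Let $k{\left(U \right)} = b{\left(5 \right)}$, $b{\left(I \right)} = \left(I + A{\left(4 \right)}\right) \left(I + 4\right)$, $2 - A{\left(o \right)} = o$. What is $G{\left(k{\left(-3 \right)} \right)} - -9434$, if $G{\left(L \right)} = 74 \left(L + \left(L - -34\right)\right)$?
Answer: $15946$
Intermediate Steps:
$A{\left(o \right)} = 2 - o$
$b{\left(I \right)} = \left(-2 + I\right) \left(4 + I\right)$ ($b{\left(I \right)} = \left(I + \left(2 - 4\right)\right) \left(I + 4\right) = \left(I + \left(2 - 4\right)\right) \left(4 + I\right) = \left(I - 2\right) \left(4 + I\right) = \left(-2 + I\right) \left(4 + I\right)$)
$k{\left(U \right)} = 27$ ($k{\left(U \right)} = -8 + 5^{2} + 2 \cdot 5 = -8 + 25 + 10 = 27$)
$G{\left(L \right)} = 2516 + 148 L$ ($G{\left(L \right)} = 74 \left(L + \left(L + 34\right)\right) = 74 \left(L + \left(34 + L\right)\right) = 74 \left(34 + 2 L\right) = 2516 + 148 L$)
$G{\left(k{\left(-3 \right)} \right)} - -9434 = \left(2516 + 148 \cdot 27\right) - -9434 = \left(2516 + 3996\right) + 9434 = 6512 + 9434 = 15946$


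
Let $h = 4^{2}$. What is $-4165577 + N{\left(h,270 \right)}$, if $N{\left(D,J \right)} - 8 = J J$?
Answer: $-4092669$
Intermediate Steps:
$h = 16$
$N{\left(D,J \right)} = 8 + J^{2}$ ($N{\left(D,J \right)} = 8 + J J = 8 + J^{2}$)
$-4165577 + N{\left(h,270 \right)} = -4165577 + \left(8 + 270^{2}\right) = -4165577 + \left(8 + 72900\right) = -4165577 + 72908 = -4092669$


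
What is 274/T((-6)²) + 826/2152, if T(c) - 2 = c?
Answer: 155259/20444 ≈ 7.5944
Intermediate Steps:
T(c) = 2 + c
274/T((-6)²) + 826/2152 = 274/(2 + (-6)²) + 826/2152 = 274/(2 + 36) + 826*(1/2152) = 274/38 + 413/1076 = 274*(1/38) + 413/1076 = 137/19 + 413/1076 = 155259/20444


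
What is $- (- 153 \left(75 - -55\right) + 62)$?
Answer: $19828$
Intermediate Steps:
$- (- 153 \left(75 - -55\right) + 62) = - (- 153 \left(75 + 55\right) + 62) = - (\left(-153\right) 130 + 62) = - (-19890 + 62) = \left(-1\right) \left(-19828\right) = 19828$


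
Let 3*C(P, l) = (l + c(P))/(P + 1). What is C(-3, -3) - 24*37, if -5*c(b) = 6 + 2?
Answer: -26617/30 ≈ -887.23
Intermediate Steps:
c(b) = -8/5 (c(b) = -(6 + 2)/5 = -1/5*8 = -8/5)
C(P, l) = (-8/5 + l)/(3*(1 + P)) (C(P, l) = ((l - 8/5)/(P + 1))/3 = ((-8/5 + l)/(1 + P))/3 = (-8/5 + l)/(3*(1 + P)))
C(-3, -3) - 24*37 = (-8 + 5*(-3))/(15*(1 - 3)) - 24*37 = (1/15)*(-8 - 15)/(-2) - 888 = (1/15)*(-1/2)*(-23) - 888 = 23/30 - 888 = -26617/30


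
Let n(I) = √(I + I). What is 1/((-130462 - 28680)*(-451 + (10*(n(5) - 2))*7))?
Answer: 591/47787318902 + 35*√10/23893659451 ≈ 1.6999e-8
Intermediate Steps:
n(I) = √2*√I (n(I) = √(2*I) = √2*√I)
1/((-130462 - 28680)*(-451 + (10*(n(5) - 2))*7)) = 1/((-130462 - 28680)*(-451 + (10*(√2*√5 - 2))*7)) = 1/((-159142)*(-451 + (10*(√10 - 2))*7)) = -1/(159142*(-451 + (10*(-2 + √10))*7)) = -1/(159142*(-451 + (-20 + 10*√10)*7)) = -1/(159142*(-451 + (-140 + 70*√10))) = -1/(159142*(-591 + 70*√10))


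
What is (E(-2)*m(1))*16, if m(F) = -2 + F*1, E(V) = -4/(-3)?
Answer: -64/3 ≈ -21.333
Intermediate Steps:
E(V) = 4/3 (E(V) = -4*(-1/3) = 4/3)
m(F) = -2 + F
(E(-2)*m(1))*16 = (4*(-2 + 1)/3)*16 = ((4/3)*(-1))*16 = -4/3*16 = -64/3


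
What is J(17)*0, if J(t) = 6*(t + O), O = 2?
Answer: 0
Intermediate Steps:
J(t) = 12 + 6*t (J(t) = 6*(t + 2) = 6*(2 + t) = 12 + 6*t)
J(17)*0 = (12 + 6*17)*0 = (12 + 102)*0 = 114*0 = 0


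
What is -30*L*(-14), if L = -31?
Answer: -13020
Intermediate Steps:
-30*L*(-14) = -30*(-31)*(-14) = 930*(-14) = -13020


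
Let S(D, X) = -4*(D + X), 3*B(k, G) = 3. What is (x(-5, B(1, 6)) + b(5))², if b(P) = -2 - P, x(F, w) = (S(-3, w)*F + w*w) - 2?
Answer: 2304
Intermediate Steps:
B(k, G) = 1 (B(k, G) = (⅓)*3 = 1)
S(D, X) = -4*D - 4*X
x(F, w) = -2 + w² + F*(12 - 4*w) (x(F, w) = ((-4*(-3) - 4*w)*F + w*w) - 2 = ((12 - 4*w)*F + w²) - 2 = (F*(12 - 4*w) + w²) - 2 = (w² + F*(12 - 4*w)) - 2 = -2 + w² + F*(12 - 4*w))
(x(-5, B(1, 6)) + b(5))² = ((-2 + 1² - 4*(-5)*(-3 + 1)) + (-2 - 1*5))² = ((-2 + 1 - 4*(-5)*(-2)) + (-2 - 5))² = ((-2 + 1 - 40) - 7)² = (-41 - 7)² = (-48)² = 2304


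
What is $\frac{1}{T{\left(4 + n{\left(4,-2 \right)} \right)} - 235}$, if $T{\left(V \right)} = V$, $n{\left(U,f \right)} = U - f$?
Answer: $- \frac{1}{225} \approx -0.0044444$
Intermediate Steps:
$\frac{1}{T{\left(4 + n{\left(4,-2 \right)} \right)} - 235} = \frac{1}{\left(4 + \left(4 - -2\right)\right) - 235} = \frac{1}{\left(4 + \left(4 + 2\right)\right) - 235} = \frac{1}{\left(4 + 6\right) - 235} = \frac{1}{10 - 235} = \frac{1}{-225} = - \frac{1}{225}$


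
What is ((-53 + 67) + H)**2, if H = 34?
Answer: 2304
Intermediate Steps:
((-53 + 67) + H)**2 = ((-53 + 67) + 34)**2 = (14 + 34)**2 = 48**2 = 2304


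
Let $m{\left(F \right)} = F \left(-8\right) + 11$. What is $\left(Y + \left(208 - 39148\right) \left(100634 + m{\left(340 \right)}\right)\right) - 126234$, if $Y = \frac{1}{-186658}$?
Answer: $- \frac{711787754856973}{186658} \approx -3.8133 \cdot 10^{9}$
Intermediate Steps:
$Y = - \frac{1}{186658} \approx -5.3574 \cdot 10^{-6}$
$m{\left(F \right)} = 11 - 8 F$ ($m{\left(F \right)} = - 8 F + 11 = 11 - 8 F$)
$\left(Y + \left(208 - 39148\right) \left(100634 + m{\left(340 \right)}\right)\right) - 126234 = \left(- \frac{1}{186658} + \left(208 - 39148\right) \left(100634 + \left(11 - 2720\right)\right)\right) - 126234 = \left(- \frac{1}{186658} - 38940 \left(100634 + \left(11 - 2720\right)\right)\right) - 126234 = \left(- \frac{1}{186658} - 38940 \left(100634 - 2709\right)\right) - 126234 = \left(- \frac{1}{186658} - 3813199500\right) - 126234 = - \frac{711764192271001}{186658} - 126234 = - \frac{711787754856973}{186658}$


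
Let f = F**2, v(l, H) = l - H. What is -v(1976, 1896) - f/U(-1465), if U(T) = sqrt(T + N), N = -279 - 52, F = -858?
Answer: -80 + 368082*I*sqrt(449)/449 ≈ -80.0 + 17371.0*I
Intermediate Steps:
N = -331
f = 736164 (f = (-858)**2 = 736164)
U(T) = sqrt(-331 + T) (U(T) = sqrt(T - 331) = sqrt(-331 + T))
-v(1976, 1896) - f/U(-1465) = -(1976 - 1*1896) - 736164/(sqrt(-331 - 1465)) = -(1976 - 1896) - 736164/(sqrt(-1796)) = -1*80 - 736164/(2*I*sqrt(449)) = -80 - 736164*(-I*sqrt(449)/898) = -80 - (-368082)*I*sqrt(449)/449 = -80 + 368082*I*sqrt(449)/449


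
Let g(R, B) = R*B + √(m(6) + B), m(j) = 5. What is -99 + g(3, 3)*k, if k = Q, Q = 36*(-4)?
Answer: -1395 - 288*√2 ≈ -1802.3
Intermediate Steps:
Q = -144
k = -144
g(R, B) = √(5 + B) + B*R (g(R, B) = R*B + √(5 + B) = B*R + √(5 + B) = √(5 + B) + B*R)
-99 + g(3, 3)*k = -99 + (√(5 + 3) + 3*3)*(-144) = -99 + (√8 + 9)*(-144) = -99 + (2*√2 + 9)*(-144) = -99 + (9 + 2*√2)*(-144) = -99 + (-1296 - 288*√2) = -1395 - 288*√2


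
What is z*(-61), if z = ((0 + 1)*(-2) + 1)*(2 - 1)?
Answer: 61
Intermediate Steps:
z = -1 (z = (1*(-2) + 1)*1 = (-2 + 1)*1 = -1*1 = -1)
z*(-61) = -1*(-61) = 61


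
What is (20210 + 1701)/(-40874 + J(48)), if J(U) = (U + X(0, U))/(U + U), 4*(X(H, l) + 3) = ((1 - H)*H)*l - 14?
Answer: -4206912/7847725 ≈ -0.53607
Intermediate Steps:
X(H, l) = -13/2 + H*l*(1 - H)/4 (X(H, l) = -3 + (((1 - H)*H)*l - 14)/4 = -3 + ((H*(1 - H))*l - 14)/4 = -3 + (H*l*(1 - H) - 14)/4 = -3 + (-14 + H*l*(1 - H))/4 = -3 + (-7/2 + H*l*(1 - H)/4) = -13/2 + H*l*(1 - H)/4)
J(U) = (-13/2 + U)/(2*U) (J(U) = (U + (-13/2 - ¼*U*0² + (¼)*0*U))/(U + U) = (U + (-13/2 - ¼*U*0 + 0))/((2*U)) = (U + (-13/2 + 0 + 0))*(1/(2*U)) = (U - 13/2)*(1/(2*U)) = (-13/2 + U)*(1/(2*U)) = (-13/2 + U)/(2*U))
(20210 + 1701)/(-40874 + J(48)) = (20210 + 1701)/(-40874 + (¼)*(-13 + 2*48)/48) = 21911/(-40874 + (¼)*(1/48)*(-13 + 96)) = 21911/(-40874 + (¼)*(1/48)*83) = 21911/(-40874 + 83/192) = 21911/(-7847725/192) = 21911*(-192/7847725) = -4206912/7847725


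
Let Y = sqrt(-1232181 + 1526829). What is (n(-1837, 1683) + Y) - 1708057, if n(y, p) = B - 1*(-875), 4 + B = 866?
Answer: -1706320 + 2*sqrt(73662) ≈ -1.7058e+6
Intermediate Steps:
B = 862 (B = -4 + 866 = 862)
Y = 2*sqrt(73662) (Y = sqrt(294648) = 2*sqrt(73662) ≈ 542.81)
n(y, p) = 1737 (n(y, p) = 862 - 1*(-875) = 862 + 875 = 1737)
(n(-1837, 1683) + Y) - 1708057 = (1737 + 2*sqrt(73662)) - 1708057 = -1706320 + 2*sqrt(73662)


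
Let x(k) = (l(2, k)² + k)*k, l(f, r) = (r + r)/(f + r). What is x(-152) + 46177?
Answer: 386193817/5625 ≈ 68657.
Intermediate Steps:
l(f, r) = 2*r/(f + r) (l(f, r) = (2*r)/(f + r) = 2*r/(f + r))
x(k) = k*(k + 4*k²/(2 + k)²) (x(k) = ((2*k/(2 + k))² + k)*k = (4*k²/(2 + k)² + k)*k = (k + 4*k²/(2 + k)²)*k = k*(k + 4*k²/(2 + k)²))
x(-152) + 46177 = ((-152)² + 4*(-152)³/(2 - 152)²) + 46177 = (23104 + 4*(-3511808)/(-150)²) + 46177 = (23104 + 4*(-3511808)*(1/22500)) + 46177 = (23104 - 3511808/5625) + 46177 = 126448192/5625 + 46177 = 386193817/5625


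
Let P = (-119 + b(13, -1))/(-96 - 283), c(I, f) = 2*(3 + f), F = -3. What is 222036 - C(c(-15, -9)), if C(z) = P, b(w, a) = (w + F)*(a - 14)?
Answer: 84151375/379 ≈ 2.2204e+5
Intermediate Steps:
b(w, a) = (-14 + a)*(-3 + w) (b(w, a) = (w - 3)*(a - 14) = (-3 + w)*(-14 + a) = (-14 + a)*(-3 + w))
c(I, f) = 6 + 2*f
P = 269/379 (P = (-119 + (42 - 14*13 - 3*(-1) - 1*13))/(-96 - 283) = (-119 + (42 - 182 + 3 - 13))/(-379) = (-119 - 150)*(-1/379) = -269*(-1/379) = 269/379 ≈ 0.70976)
C(z) = 269/379
222036 - C(c(-15, -9)) = 222036 - 1*269/379 = 222036 - 269/379 = 84151375/379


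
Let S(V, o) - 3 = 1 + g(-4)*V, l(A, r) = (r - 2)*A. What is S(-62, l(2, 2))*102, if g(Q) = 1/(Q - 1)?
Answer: 8364/5 ≈ 1672.8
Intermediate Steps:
g(Q) = 1/(-1 + Q)
l(A, r) = A*(-2 + r) (l(A, r) = (-2 + r)*A = A*(-2 + r))
S(V, o) = 4 - V/5 (S(V, o) = 3 + (1 + V/(-1 - 4)) = 3 + (1 + V/(-5)) = 3 + (1 - V/5) = 4 - V/5)
S(-62, l(2, 2))*102 = (4 - 1/5*(-62))*102 = (4 + 62/5)*102 = (82/5)*102 = 8364/5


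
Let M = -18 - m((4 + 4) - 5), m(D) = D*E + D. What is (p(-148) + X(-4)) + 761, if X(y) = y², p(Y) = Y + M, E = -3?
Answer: 617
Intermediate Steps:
m(D) = -2*D (m(D) = D*(-3) + D = -3*D + D = -2*D)
M = -12 (M = -18 - (-2)*((4 + 4) - 5) = -18 - (-2)*(8 - 5) = -18 - (-2)*3 = -18 - 1*(-6) = -18 + 6 = -12)
p(Y) = -12 + Y (p(Y) = Y - 12 = -12 + Y)
(p(-148) + X(-4)) + 761 = ((-12 - 148) + (-4)²) + 761 = (-160 + 16) + 761 = -144 + 761 = 617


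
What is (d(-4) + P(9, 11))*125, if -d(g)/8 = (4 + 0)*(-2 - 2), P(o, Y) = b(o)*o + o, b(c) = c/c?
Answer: 18250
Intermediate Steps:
b(c) = 1
P(o, Y) = 2*o (P(o, Y) = 1*o + o = o + o = 2*o)
d(g) = 128 (d(g) = -8*(4 + 0)*(-2 - 2) = -32*(-4) = -8*(-16) = 128)
(d(-4) + P(9, 11))*125 = (128 + 2*9)*125 = (128 + 18)*125 = 146*125 = 18250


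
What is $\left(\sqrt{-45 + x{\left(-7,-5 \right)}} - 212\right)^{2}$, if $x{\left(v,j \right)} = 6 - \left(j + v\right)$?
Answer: $44917 - 1272 i \sqrt{3} \approx 44917.0 - 2203.2 i$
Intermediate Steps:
$x{\left(v,j \right)} = 6 - j - v$ ($x{\left(v,j \right)} = 6 - \left(j + v\right) = 6 - j - v$)
$\left(\sqrt{-45 + x{\left(-7,-5 \right)}} - 212\right)^{2} = \left(\sqrt{-45 - -18} - 212\right)^{2} = \left(\sqrt{-45 + \left(6 + 5 + 7\right)} - 212\right)^{2} = \left(\sqrt{-45 + 18} - 212\right)^{2} = \left(\sqrt{-27} - 212\right)^{2} = \left(3 i \sqrt{3} - 212\right)^{2} = \left(-212 + 3 i \sqrt{3}\right)^{2}$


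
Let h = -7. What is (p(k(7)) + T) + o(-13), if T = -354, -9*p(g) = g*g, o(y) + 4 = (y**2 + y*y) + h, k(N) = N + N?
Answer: -439/9 ≈ -48.778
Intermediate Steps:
k(N) = 2*N
o(y) = -11 + 2*y**2 (o(y) = -4 + ((y**2 + y*y) - 7) = -4 + ((y**2 + y**2) - 7) = -4 + (2*y**2 - 7) = -4 + (-7 + 2*y**2) = -11 + 2*y**2)
p(g) = -g**2/9 (p(g) = -g*g/9 = -g**2/9)
(p(k(7)) + T) + o(-13) = (-(2*7)**2/9 - 354) + (-11 + 2*(-13)**2) = (-1/9*14**2 - 354) + (-11 + 2*169) = (-1/9*196 - 354) + (-11 + 338) = (-196/9 - 354) + 327 = -3382/9 + 327 = -439/9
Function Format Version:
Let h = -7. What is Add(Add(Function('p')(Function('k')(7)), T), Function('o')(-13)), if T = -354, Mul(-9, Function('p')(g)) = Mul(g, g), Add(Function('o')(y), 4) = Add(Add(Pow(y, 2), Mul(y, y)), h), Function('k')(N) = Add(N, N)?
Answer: Rational(-439, 9) ≈ -48.778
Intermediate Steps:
Function('k')(N) = Mul(2, N)
Function('o')(y) = Add(-11, Mul(2, Pow(y, 2))) (Function('o')(y) = Add(-4, Add(Add(Pow(y, 2), Mul(y, y)), -7)) = Add(-4, Add(Add(Pow(y, 2), Pow(y, 2)), -7)) = Add(-4, Add(Mul(2, Pow(y, 2)), -7)) = Add(-4, Add(-7, Mul(2, Pow(y, 2)))) = Add(-11, Mul(2, Pow(y, 2))))
Function('p')(g) = Mul(Rational(-1, 9), Pow(g, 2)) (Function('p')(g) = Mul(Rational(-1, 9), Mul(g, g)) = Mul(Rational(-1, 9), Pow(g, 2)))
Add(Add(Function('p')(Function('k')(7)), T), Function('o')(-13)) = Add(Add(Mul(Rational(-1, 9), Pow(Mul(2, 7), 2)), -354), Add(-11, Mul(2, Pow(-13, 2)))) = Add(Add(Mul(Rational(-1, 9), Pow(14, 2)), -354), Add(-11, Mul(2, 169))) = Add(Add(Mul(Rational(-1, 9), 196), -354), Add(-11, 338)) = Add(Add(Rational(-196, 9), -354), 327) = Add(Rational(-3382, 9), 327) = Rational(-439, 9)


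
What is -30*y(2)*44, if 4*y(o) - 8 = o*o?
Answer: -3960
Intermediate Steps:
y(o) = 2 + o²/4 (y(o) = 2 + (o*o)/4 = 2 + o²/4)
-30*y(2)*44 = -30*(2 + (¼)*2²)*44 = -30*(2 + (¼)*4)*44 = -30*(2 + 1)*44 = -30*3*44 = -90*44 = -3960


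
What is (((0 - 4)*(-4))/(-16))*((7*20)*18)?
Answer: -2520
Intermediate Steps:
(((0 - 4)*(-4))/(-16))*((7*20)*18) = (-4*(-4)*(-1/16))*(140*18) = (16*(-1/16))*2520 = -1*2520 = -2520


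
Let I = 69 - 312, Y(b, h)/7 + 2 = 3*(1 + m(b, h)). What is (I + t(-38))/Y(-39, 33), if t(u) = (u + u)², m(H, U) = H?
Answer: -5533/812 ≈ -6.8140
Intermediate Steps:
Y(b, h) = 7 + 21*b (Y(b, h) = -14 + 7*(3*(1 + b)) = -14 + 7*(3 + 3*b) = -14 + (21 + 21*b) = 7 + 21*b)
I = -243
t(u) = 4*u² (t(u) = (2*u)² = 4*u²)
(I + t(-38))/Y(-39, 33) = (-243 + 4*(-38)²)/(7 + 21*(-39)) = (-243 + 4*1444)/(7 - 819) = (-243 + 5776)/(-812) = 5533*(-1/812) = -5533/812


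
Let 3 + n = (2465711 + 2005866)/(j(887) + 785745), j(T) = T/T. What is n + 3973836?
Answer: 3122427855995/785746 ≈ 3.9738e+6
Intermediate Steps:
j(T) = 1
n = 2114339/785746 (n = -3 + (2465711 + 2005866)/(1 + 785745) = -3 + 4471577/785746 = 2114339/785746 ≈ 2.6909)
n + 3973836 = 2114339/785746 + 3973836 = 3122427855995/785746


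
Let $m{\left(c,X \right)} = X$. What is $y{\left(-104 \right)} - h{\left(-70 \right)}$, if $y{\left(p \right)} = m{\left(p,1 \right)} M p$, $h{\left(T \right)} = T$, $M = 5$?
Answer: $-450$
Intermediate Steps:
$y{\left(p \right)} = 5 p$ ($y{\left(p \right)} = 1 \cdot 5 p = 5 p$)
$y{\left(-104 \right)} - h{\left(-70 \right)} = 5 \left(-104\right) - -70 = -520 + 70 = -450$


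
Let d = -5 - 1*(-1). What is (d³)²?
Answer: 4096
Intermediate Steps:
d = -4 (d = -5 + 1 = -4)
(d³)² = ((-4)³)² = (-64)² = 4096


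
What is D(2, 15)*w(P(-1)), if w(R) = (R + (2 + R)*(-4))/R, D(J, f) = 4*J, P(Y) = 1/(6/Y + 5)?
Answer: 40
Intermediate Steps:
P(Y) = 1/(5 + 6/Y)
w(R) = (-8 - 3*R)/R (w(R) = (R + (-8 - 4*R))/R = (-8 - 3*R)/R)
D(2, 15)*w(P(-1)) = (4*2)*(-3 - 8/((-1/(6 + 5*(-1))))) = 8*(-3 - 8/((-1/(6 - 5)))) = 8*(-3 - 8/((-1/1))) = 8*(-3 - 8/((-1*1))) = 8*(-3 - 8/(-1)) = 8*(-3 - 8*(-1)) = 8*(-3 + 8) = 8*5 = 40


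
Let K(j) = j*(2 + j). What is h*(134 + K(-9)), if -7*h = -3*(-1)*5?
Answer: -2955/7 ≈ -422.14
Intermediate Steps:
h = -15/7 (h = -(-3*(-1))*5/7 = -3*5/7 = -⅐*15 = -15/7 ≈ -2.1429)
h*(134 + K(-9)) = -15*(134 - 9*(2 - 9))/7 = -15*(134 - 9*(-7))/7 = -15*(134 + 63)/7 = -15/7*197 = -2955/7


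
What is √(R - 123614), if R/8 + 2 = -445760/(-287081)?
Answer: 5*I*√407520183221758/287081 ≈ 351.59*I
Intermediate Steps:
R = -1027216/287081 (R = -16 + 8*(-445760/(-287081)) = -16 + 8*(-445760*(-1/287081)) = -16 + 8*(445760/287081) = -16 + 3566080/287081 = -1027216/287081 ≈ -3.5781)
√(R - 123614) = √(-1027216/287081 - 123614) = √(-35488257950/287081) = 5*I*√407520183221758/287081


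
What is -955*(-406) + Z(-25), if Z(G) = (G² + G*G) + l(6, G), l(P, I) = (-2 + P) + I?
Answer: 388959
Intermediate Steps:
l(P, I) = -2 + I + P
Z(G) = 4 + G + 2*G² (Z(G) = (G² + G*G) + (-2 + G + 6) = (G² + G²) + (4 + G) = 2*G² + (4 + G) = 4 + G + 2*G²)
-955*(-406) + Z(-25) = -955*(-406) + (4 - 25 + 2*(-25)²) = 387730 + (4 - 25 + 2*625) = 387730 + (4 - 25 + 1250) = 387730 + 1229 = 388959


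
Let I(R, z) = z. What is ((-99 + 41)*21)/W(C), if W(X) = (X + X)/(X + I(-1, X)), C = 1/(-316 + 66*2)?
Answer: -1218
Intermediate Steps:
C = -1/184 (C = 1/(-316 + 132) = 1/(-184) = -1/184 ≈ -0.0054348)
W(X) = 1 (W(X) = (X + X)/(X + X) = (2*X)/((2*X)) = (2*X)*(1/(2*X)) = 1)
((-99 + 41)*21)/W(C) = ((-99 + 41)*21)/1 = -58*21*1 = -1218*1 = -1218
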